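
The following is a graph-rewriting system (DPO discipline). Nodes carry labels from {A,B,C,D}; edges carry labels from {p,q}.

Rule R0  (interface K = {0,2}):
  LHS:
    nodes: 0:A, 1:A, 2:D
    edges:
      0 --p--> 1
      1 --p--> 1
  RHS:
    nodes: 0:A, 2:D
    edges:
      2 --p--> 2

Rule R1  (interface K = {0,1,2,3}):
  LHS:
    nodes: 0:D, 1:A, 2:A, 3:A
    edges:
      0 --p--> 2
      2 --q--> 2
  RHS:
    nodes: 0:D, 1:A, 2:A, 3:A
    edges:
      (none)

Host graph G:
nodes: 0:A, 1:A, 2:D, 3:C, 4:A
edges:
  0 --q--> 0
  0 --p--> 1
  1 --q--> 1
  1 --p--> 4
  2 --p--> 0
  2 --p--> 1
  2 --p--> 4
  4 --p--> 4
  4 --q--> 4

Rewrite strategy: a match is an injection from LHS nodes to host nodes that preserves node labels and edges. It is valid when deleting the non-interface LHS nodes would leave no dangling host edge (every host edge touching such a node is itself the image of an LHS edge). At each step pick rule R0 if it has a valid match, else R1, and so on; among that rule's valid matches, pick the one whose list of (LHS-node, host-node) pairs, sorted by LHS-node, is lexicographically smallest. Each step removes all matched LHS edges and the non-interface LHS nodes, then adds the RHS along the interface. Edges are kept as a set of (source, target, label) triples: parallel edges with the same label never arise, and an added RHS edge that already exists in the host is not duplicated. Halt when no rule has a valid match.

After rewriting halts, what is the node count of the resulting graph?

Answer: 4

Derivation:
[0] host  ⇒  5 nodes, 9 edges  {0-q->0 0-p->1 1-q->1 1-p->4 2-p->0 2-p->1 2-p->4 4-p->4 4-q->4}
[1] R1 @ {0↦2, 1↦0, 2↦1, 3↦4}  ⇒  5 nodes, 7 edges  {0-q->0 0-p->1 1-p->4 2-p->0 2-p->4 4-p->4 4-q->4}
[2] R1 @ {0↦2, 1↦0, 2↦4, 3↦1}  ⇒  5 nodes, 5 edges  {0-q->0 0-p->1 1-p->4 2-p->0 4-p->4}
[3] R0 @ {0↦1, 1↦4, 2↦2}  ⇒  4 nodes, 4 edges  {0-q->0 0-p->1 2-p->0 2-p->2}
final graph: no rule applies after step 3
NF nodes: {0:A, 1:A, 2:D, 3:C}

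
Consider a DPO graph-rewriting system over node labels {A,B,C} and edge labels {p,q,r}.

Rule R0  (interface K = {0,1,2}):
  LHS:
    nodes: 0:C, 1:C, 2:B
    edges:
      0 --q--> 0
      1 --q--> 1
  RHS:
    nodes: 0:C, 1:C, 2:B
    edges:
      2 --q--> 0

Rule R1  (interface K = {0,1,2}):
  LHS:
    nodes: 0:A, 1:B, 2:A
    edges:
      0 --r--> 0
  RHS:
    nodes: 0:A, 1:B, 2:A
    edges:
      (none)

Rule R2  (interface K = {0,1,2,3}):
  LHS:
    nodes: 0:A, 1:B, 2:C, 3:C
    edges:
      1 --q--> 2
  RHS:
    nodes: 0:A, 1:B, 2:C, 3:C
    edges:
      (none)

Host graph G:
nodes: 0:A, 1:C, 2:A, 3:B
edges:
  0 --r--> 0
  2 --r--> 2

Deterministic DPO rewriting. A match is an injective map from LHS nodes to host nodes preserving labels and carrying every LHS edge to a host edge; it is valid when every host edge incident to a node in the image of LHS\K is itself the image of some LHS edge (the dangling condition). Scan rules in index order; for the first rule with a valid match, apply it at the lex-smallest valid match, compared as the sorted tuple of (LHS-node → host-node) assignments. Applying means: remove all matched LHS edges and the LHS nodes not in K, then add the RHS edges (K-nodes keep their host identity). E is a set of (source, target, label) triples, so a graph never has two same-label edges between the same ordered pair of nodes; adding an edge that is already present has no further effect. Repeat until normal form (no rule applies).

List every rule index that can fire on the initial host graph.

Answer: [R1]

Derivation:
R0: no valid match — LHS pattern not found
R1: 2 valid matches — {0↦0, 1↦3, 2↦2}, {0↦2, 1↦3, 2↦0}
R2: no valid match — LHS pattern not found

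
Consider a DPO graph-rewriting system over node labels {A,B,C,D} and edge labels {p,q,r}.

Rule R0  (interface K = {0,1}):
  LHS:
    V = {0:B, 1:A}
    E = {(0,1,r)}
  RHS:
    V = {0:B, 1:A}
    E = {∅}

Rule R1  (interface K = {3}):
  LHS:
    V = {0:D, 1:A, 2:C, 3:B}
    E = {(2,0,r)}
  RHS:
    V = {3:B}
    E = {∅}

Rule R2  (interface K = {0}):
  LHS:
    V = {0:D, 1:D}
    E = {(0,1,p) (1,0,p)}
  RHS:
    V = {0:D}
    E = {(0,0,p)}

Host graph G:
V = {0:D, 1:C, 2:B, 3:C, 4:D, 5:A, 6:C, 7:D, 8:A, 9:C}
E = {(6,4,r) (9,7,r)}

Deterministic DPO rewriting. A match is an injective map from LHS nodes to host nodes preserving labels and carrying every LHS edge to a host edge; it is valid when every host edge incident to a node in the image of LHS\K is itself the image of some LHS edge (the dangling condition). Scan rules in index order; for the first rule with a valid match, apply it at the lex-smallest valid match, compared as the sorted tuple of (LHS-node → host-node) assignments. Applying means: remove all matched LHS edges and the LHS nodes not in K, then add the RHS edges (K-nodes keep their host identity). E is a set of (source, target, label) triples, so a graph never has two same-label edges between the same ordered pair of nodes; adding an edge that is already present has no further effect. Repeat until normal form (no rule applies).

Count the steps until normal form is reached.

[0] host  ⇒  10 nodes, 2 edges  {6-r->4 9-r->7}
[1] R1 @ {0↦4, 1↦5, 2↦6, 3↦2}  ⇒  7 nodes, 1 edges  {9-r->7}
[2] R1 @ {0↦7, 1↦8, 2↦9, 3↦2}  ⇒  4 nodes, 0 edges  {∅}
halt: no rule applies after step 2

Answer: 2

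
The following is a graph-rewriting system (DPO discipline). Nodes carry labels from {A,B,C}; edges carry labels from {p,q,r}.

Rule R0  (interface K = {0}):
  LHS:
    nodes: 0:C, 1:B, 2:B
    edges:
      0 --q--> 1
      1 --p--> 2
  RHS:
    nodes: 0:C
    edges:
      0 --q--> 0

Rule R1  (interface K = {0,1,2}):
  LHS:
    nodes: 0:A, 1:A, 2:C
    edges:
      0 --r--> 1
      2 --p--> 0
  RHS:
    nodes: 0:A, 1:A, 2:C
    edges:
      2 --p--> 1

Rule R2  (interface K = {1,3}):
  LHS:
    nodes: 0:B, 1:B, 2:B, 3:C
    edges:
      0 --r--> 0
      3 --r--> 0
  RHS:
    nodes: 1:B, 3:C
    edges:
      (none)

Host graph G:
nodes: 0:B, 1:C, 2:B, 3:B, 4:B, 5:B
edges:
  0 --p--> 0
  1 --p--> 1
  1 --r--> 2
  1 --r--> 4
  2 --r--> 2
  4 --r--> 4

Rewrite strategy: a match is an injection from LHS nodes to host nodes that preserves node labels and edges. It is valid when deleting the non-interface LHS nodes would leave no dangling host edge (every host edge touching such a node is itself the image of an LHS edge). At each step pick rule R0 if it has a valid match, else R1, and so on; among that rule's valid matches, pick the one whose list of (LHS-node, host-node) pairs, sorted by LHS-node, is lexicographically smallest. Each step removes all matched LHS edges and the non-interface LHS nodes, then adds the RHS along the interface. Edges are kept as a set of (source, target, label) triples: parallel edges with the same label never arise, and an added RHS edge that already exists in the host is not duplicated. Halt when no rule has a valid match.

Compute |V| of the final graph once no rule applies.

start.  V:6 E:6  edges: 0-p->0 1-p->1 1-r->2 1-r->4 2-r->2 4-r->4
1. fire R2 via {0↦2, 1↦0, 2↦3, 3↦1}  →  V:4 E:4  edges: 0-p->0 1-p->1 1-r->4 4-r->4
2. fire R2 via {0↦4, 1↦0, 2↦5, 3↦1}  →  V:2 E:2  edges: 0-p->0 1-p->1
final graph: no rule applies after step 2
NF nodes: {0:B, 1:C}

Answer: 2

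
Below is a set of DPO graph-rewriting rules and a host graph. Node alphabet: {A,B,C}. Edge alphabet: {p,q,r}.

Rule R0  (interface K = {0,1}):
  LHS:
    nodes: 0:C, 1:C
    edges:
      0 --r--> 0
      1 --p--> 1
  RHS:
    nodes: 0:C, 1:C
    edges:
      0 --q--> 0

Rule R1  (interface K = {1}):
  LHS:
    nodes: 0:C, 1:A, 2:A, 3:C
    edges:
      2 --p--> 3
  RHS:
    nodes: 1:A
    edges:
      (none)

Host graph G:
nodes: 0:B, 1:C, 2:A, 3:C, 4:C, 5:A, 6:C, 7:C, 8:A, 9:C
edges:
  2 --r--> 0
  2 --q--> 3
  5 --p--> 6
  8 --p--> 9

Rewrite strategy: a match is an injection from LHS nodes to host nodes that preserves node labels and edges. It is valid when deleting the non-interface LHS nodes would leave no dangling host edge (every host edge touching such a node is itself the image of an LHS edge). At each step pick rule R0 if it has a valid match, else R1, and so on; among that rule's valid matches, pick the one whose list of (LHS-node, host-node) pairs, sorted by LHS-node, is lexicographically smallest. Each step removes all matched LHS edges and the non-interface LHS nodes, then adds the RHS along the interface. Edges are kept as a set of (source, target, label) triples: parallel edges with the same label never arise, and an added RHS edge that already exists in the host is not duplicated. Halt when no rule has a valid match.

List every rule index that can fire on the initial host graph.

R0: no valid match — LHS pattern not found
R1: 12 valid matches — {0↦1, 1↦2, 2↦5, 3↦6}, {0↦1, 1↦2, 2↦8, 3↦9}, {0↦1, 1↦5, 2↦8, 3↦9} (+9 more)

Answer: [R1]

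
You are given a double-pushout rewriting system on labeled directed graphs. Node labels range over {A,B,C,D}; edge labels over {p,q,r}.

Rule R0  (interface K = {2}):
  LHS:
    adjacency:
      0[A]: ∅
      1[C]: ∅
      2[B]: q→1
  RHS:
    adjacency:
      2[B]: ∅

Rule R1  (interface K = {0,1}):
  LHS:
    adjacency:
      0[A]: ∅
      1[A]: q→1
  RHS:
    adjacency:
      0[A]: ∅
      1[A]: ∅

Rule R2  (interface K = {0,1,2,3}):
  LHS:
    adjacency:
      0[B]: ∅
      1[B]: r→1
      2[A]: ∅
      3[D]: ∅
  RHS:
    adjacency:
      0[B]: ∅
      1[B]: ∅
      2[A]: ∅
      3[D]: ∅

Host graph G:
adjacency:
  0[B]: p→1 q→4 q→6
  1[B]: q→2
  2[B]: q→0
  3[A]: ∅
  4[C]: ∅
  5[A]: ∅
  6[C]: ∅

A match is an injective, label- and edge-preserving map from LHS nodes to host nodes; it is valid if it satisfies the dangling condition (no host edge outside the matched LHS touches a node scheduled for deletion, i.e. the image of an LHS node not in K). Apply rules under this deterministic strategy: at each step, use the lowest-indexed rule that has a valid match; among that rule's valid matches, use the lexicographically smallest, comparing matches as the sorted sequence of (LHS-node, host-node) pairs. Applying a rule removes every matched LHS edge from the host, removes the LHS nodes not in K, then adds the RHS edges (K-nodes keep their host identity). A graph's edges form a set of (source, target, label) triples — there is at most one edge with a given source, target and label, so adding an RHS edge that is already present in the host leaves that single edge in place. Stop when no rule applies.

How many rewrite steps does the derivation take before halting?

Answer: 2

Derivation:
[0] host  ⇒  7 nodes, 5 edges  {0-p->1 0-q->4 0-q->6 1-q->2 2-q->0}
[1] R0 @ {0↦3, 1↦4, 2↦0}  ⇒  5 nodes, 4 edges  {0-p->1 0-q->6 1-q->2 2-q->0}
[2] R0 @ {0↦5, 1↦6, 2↦0}  ⇒  3 nodes, 3 edges  {0-p->1 1-q->2 2-q->0}
normal form: no rule applies after step 2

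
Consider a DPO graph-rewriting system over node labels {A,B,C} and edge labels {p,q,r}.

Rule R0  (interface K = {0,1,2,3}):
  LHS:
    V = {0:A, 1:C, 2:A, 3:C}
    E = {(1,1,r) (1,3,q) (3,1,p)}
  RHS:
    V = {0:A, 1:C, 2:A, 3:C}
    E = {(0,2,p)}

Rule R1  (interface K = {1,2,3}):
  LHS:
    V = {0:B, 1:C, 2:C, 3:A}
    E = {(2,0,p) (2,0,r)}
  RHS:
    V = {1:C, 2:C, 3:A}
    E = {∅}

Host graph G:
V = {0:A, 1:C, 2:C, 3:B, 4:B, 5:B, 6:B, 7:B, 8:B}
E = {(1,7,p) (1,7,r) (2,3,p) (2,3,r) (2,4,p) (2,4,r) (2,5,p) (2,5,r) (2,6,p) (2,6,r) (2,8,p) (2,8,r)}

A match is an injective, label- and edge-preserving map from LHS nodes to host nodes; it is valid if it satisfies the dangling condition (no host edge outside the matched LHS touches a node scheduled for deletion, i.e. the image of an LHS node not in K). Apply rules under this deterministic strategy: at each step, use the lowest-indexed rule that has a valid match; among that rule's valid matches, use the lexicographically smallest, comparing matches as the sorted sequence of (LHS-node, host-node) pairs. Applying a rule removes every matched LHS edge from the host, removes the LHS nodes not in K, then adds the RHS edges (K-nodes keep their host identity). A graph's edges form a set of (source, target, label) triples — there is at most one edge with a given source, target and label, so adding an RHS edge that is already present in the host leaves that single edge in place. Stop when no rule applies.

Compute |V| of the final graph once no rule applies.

[0] host  ⇒  9 nodes, 12 edges  {1-p->7 1-r->7 2-p->3 2-r->3 2-p->4 2-r->4 2-p->5 2-r->5 2-p->6 2-r->6 2-p->8 2-r->8}
[1] R1 @ {0↦3, 1↦1, 2↦2, 3↦0}  ⇒  8 nodes, 10 edges  {1-p->7 1-r->7 2-p->4 2-r->4 2-p->5 2-r->5 2-p->6 2-r->6 2-p->8 2-r->8}
[2] R1 @ {0↦4, 1↦1, 2↦2, 3↦0}  ⇒  7 nodes, 8 edges  {1-p->7 1-r->7 2-p->5 2-r->5 2-p->6 2-r->6 2-p->8 2-r->8}
[3] R1 @ {0↦5, 1↦1, 2↦2, 3↦0}  ⇒  6 nodes, 6 edges  {1-p->7 1-r->7 2-p->6 2-r->6 2-p->8 2-r->8}
[4] R1 @ {0↦6, 1↦1, 2↦2, 3↦0}  ⇒  5 nodes, 4 edges  {1-p->7 1-r->7 2-p->8 2-r->8}
[5] R1 @ {0↦7, 1↦2, 2↦1, 3↦0}  ⇒  4 nodes, 2 edges  {2-p->8 2-r->8}
[6] R1 @ {0↦8, 1↦1, 2↦2, 3↦0}  ⇒  3 nodes, 0 edges  {∅}
final graph: no rule applies after step 6
NF nodes: {0:A, 1:C, 2:C}

Answer: 3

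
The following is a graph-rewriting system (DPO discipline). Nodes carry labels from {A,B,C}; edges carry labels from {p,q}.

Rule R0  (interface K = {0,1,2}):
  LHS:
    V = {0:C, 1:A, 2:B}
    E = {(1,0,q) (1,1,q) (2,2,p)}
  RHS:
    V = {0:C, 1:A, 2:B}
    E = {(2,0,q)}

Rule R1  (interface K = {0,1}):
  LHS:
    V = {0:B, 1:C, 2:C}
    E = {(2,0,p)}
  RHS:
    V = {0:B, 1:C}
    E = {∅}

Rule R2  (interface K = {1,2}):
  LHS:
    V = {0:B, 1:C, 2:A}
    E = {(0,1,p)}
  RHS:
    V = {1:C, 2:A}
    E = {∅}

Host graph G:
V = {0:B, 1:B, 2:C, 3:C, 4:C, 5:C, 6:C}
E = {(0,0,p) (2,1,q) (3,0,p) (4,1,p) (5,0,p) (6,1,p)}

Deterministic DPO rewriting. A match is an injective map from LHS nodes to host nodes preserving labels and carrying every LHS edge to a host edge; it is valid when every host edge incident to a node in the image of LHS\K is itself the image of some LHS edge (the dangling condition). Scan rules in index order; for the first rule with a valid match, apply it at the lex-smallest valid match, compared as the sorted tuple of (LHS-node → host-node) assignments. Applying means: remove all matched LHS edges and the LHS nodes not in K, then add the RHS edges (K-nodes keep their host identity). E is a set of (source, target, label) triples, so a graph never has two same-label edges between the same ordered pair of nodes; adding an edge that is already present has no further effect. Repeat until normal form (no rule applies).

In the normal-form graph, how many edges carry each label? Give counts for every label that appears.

Answer: p:1 q:1

Steps:
initial: |V|=7 |E|=6  E = 0-p->0 2-q->1 3-p->0 4-p->1 5-p->0 6-p->1
step 1: apply R1 at {0↦0, 1↦2, 2↦3}  → |V|=6 |E|=5  E = 0-p->0 2-q->1 4-p->1 5-p->0 6-p->1
step 2: apply R1 at {0↦0, 1↦2, 2↦5}  → |V|=5 |E|=4  E = 0-p->0 2-q->1 4-p->1 6-p->1
step 3: apply R1 at {0↦1, 1↦2, 2↦4}  → |V|=4 |E|=3  E = 0-p->0 2-q->1 6-p->1
step 4: apply R1 at {0↦1, 1↦2, 2↦6}  → |V|=3 |E|=2  E = 0-p->0 2-q->1
halt: no rule applies after step 4
NF edges: [(0, 0, 'p'), (2, 1, 'q')]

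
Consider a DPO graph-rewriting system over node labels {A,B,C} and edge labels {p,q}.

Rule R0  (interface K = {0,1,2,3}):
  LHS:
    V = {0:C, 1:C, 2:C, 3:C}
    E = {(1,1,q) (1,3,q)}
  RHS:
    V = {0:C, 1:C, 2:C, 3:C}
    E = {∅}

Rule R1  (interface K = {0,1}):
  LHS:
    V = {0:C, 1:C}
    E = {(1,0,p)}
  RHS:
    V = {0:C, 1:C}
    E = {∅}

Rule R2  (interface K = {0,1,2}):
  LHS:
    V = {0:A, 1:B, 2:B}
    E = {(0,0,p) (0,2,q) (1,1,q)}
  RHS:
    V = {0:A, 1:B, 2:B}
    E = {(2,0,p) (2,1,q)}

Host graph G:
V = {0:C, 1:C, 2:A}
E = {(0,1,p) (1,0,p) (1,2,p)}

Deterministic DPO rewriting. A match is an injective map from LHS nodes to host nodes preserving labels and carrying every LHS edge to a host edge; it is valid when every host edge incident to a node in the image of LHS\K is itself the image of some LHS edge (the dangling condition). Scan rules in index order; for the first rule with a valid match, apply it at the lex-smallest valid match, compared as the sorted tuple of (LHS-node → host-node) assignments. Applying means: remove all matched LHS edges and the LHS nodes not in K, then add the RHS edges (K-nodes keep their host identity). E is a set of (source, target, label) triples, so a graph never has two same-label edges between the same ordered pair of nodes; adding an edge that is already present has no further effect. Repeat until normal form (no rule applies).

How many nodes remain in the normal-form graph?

Answer: 3

Derivation:
[0] host  ⇒  3 nodes, 3 edges  {0-p->1 1-p->0 1-p->2}
[1] R1 @ {0↦0, 1↦1}  ⇒  3 nodes, 2 edges  {0-p->1 1-p->2}
[2] R1 @ {0↦1, 1↦0}  ⇒  3 nodes, 1 edges  {1-p->2}
normal form: no rule applies after step 2
NF nodes: {0:C, 1:C, 2:A}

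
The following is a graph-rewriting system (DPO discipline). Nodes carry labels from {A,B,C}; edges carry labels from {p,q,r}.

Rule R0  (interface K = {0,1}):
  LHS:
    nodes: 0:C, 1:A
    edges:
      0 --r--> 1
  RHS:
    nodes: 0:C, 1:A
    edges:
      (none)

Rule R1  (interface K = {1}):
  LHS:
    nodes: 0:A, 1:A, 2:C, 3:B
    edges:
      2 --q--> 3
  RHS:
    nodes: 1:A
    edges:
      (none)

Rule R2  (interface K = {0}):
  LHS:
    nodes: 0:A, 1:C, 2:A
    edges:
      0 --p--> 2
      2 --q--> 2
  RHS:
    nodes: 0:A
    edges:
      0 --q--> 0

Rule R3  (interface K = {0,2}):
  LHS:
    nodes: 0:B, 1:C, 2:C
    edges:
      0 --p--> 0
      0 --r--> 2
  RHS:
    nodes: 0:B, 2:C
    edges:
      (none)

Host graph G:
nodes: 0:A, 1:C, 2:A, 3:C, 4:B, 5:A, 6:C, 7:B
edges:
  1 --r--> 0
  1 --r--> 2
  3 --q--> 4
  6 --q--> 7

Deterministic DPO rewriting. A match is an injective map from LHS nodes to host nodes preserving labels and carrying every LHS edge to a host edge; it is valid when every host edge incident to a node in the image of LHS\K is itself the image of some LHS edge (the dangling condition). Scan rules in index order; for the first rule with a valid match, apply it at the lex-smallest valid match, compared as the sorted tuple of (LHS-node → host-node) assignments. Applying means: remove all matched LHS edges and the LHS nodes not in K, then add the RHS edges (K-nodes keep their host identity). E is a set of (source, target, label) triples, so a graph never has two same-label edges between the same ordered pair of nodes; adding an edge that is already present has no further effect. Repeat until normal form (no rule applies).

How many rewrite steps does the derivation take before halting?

[0] host  ⇒  8 nodes, 4 edges  {1-r->0 1-r->2 3-q->4 6-q->7}
[1] R0 @ {0↦1, 1↦0}  ⇒  8 nodes, 3 edges  {1-r->2 3-q->4 6-q->7}
[2] R0 @ {0↦1, 1↦2}  ⇒  8 nodes, 2 edges  {3-q->4 6-q->7}
[3] R1 @ {0↦0, 1↦2, 2↦3, 3↦4}  ⇒  5 nodes, 1 edges  {6-q->7}
[4] R1 @ {0↦2, 1↦5, 2↦6, 3↦7}  ⇒  2 nodes, 0 edges  {∅}
normal form: no rule applies after step 4

Answer: 4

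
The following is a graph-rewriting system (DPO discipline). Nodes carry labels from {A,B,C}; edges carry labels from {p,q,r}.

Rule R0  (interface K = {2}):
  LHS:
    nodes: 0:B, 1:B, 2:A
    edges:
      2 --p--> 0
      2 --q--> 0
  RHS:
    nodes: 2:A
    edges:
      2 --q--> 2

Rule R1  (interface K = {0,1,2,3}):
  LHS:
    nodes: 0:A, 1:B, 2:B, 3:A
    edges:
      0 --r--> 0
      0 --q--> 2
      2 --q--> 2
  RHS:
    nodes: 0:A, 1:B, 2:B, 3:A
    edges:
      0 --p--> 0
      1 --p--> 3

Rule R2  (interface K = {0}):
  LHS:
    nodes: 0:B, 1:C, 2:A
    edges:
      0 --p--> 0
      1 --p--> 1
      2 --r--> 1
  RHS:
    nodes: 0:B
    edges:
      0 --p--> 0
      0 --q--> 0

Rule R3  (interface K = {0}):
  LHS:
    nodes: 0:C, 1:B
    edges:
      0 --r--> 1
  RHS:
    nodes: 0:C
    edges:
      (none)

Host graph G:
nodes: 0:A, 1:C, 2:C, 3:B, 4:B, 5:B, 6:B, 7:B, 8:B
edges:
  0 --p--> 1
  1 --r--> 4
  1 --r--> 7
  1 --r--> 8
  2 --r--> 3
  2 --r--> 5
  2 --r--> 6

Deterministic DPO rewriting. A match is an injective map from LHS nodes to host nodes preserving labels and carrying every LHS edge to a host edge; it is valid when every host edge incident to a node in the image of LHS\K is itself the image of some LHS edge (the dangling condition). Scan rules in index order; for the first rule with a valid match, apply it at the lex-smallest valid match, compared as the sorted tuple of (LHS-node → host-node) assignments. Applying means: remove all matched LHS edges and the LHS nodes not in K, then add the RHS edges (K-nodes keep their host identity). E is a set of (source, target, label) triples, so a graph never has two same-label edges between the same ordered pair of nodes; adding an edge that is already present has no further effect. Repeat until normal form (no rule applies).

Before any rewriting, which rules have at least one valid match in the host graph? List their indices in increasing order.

R0: no valid match — LHS pattern not found
R1: no valid match — LHS pattern not found
R2: no valid match — LHS pattern not found
R3: 6 valid matches — {0↦1, 1↦4}, {0↦1, 1↦7}, {0↦1, 1↦8} (+3 more)

Answer: [R3]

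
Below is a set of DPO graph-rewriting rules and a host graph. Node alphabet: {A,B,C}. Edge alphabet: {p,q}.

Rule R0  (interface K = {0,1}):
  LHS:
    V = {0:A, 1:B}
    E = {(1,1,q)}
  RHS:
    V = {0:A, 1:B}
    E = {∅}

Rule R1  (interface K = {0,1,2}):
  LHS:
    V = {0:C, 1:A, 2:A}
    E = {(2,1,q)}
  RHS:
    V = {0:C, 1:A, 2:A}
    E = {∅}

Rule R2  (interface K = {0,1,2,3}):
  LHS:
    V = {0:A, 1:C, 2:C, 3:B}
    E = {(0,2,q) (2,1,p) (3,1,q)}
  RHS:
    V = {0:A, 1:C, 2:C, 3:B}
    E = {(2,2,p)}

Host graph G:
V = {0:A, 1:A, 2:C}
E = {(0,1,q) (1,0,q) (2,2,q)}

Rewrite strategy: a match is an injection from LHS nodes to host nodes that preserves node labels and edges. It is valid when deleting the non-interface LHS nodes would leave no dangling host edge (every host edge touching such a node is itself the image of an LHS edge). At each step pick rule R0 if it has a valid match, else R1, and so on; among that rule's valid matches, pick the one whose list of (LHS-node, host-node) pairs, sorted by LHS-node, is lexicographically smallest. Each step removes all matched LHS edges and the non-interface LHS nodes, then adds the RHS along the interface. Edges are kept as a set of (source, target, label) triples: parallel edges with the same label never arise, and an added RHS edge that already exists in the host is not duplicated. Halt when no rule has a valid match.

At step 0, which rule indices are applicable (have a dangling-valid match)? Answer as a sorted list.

Answer: [R1]

Derivation:
R0: no valid match — LHS pattern not found
R1: 2 valid matches — {0↦2, 1↦0, 2↦1}, {0↦2, 1↦1, 2↦0}
R2: no valid match — LHS pattern not found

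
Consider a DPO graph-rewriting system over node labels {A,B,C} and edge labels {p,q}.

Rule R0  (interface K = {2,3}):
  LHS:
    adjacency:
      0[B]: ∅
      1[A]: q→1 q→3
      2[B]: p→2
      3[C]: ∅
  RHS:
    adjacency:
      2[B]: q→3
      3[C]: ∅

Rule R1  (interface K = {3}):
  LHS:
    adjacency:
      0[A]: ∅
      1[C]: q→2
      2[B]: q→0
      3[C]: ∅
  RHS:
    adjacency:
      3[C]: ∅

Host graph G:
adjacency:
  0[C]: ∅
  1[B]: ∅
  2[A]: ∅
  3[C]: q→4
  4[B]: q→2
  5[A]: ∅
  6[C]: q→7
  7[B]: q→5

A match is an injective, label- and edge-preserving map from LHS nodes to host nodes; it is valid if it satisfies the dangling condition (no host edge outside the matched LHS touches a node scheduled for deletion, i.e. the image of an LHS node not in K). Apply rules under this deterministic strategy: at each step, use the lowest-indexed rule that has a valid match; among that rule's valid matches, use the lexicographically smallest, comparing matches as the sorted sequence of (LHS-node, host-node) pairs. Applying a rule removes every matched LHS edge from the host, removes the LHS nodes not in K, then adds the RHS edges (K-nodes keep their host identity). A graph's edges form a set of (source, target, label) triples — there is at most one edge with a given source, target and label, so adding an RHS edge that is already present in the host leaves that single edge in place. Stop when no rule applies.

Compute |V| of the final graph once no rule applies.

Answer: 2

Derivation:
initial: |V|=8 |E|=4  E = 3-q->4 4-q->2 6-q->7 7-q->5
step 1: apply R1 at {0↦2, 1↦3, 2↦4, 3↦0}  → |V|=5 |E|=2  E = 6-q->7 7-q->5
step 2: apply R1 at {0↦5, 1↦6, 2↦7, 3↦0}  → |V|=2 |E|=0  E = ∅
halt: no rule applies after step 2
NF nodes: {0:C, 1:B}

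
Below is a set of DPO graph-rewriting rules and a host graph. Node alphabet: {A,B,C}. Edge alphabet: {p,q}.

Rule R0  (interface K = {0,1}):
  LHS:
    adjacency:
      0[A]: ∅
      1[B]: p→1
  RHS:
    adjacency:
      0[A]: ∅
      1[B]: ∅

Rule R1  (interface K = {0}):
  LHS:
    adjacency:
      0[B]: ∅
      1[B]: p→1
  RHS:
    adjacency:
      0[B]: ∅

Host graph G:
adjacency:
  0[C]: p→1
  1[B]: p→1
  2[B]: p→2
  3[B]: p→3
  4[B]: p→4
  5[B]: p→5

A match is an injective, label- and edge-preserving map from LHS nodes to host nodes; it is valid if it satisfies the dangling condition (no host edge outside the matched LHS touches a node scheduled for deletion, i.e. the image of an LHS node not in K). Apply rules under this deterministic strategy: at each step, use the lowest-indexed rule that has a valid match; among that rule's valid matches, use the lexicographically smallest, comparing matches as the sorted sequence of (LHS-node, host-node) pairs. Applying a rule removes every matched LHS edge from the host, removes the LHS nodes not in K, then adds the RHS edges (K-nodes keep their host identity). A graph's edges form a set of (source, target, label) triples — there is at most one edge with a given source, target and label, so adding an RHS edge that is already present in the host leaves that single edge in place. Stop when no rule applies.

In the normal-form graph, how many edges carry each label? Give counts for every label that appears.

Answer: p:2

Derivation:
[0] host  ⇒  6 nodes, 6 edges  {0-p->1 1-p->1 2-p->2 3-p->3 4-p->4 5-p->5}
[1] R1 @ {0↦1, 1↦2}  ⇒  5 nodes, 5 edges  {0-p->1 1-p->1 3-p->3 4-p->4 5-p->5}
[2] R1 @ {0↦1, 1↦3}  ⇒  4 nodes, 4 edges  {0-p->1 1-p->1 4-p->4 5-p->5}
[3] R1 @ {0↦1, 1↦4}  ⇒  3 nodes, 3 edges  {0-p->1 1-p->1 5-p->5}
[4] R1 @ {0↦1, 1↦5}  ⇒  2 nodes, 2 edges  {0-p->1 1-p->1}
normal form: no rule applies after step 4
NF edges: [(0, 1, 'p'), (1, 1, 'p')]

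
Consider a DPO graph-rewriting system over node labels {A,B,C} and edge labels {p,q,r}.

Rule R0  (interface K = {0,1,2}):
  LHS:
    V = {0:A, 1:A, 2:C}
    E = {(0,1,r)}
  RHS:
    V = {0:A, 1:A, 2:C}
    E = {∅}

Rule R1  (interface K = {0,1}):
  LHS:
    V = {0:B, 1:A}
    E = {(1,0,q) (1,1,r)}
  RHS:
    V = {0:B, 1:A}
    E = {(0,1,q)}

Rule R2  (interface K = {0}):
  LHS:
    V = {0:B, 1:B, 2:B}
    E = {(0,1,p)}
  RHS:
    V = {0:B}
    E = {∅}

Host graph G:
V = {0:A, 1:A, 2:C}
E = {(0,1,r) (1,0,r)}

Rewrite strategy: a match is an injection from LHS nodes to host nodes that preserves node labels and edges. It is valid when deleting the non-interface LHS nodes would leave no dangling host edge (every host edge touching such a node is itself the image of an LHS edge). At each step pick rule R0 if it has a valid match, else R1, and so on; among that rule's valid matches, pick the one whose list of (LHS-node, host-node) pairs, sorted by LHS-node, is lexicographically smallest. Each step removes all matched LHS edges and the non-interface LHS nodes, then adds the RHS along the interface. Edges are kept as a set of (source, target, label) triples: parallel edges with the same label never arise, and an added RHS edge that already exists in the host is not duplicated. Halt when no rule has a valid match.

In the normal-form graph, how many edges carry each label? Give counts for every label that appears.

initial: |V|=3 |E|=2  E = 0-r->1 1-r->0
step 1: apply R0 at {0↦0, 1↦1, 2↦2}  → |V|=3 |E|=1  E = 1-r->0
step 2: apply R0 at {0↦1, 1↦0, 2↦2}  → |V|=3 |E|=0  E = ∅
normal form: no rule applies after step 2
NF edges: []

Answer: (no edges)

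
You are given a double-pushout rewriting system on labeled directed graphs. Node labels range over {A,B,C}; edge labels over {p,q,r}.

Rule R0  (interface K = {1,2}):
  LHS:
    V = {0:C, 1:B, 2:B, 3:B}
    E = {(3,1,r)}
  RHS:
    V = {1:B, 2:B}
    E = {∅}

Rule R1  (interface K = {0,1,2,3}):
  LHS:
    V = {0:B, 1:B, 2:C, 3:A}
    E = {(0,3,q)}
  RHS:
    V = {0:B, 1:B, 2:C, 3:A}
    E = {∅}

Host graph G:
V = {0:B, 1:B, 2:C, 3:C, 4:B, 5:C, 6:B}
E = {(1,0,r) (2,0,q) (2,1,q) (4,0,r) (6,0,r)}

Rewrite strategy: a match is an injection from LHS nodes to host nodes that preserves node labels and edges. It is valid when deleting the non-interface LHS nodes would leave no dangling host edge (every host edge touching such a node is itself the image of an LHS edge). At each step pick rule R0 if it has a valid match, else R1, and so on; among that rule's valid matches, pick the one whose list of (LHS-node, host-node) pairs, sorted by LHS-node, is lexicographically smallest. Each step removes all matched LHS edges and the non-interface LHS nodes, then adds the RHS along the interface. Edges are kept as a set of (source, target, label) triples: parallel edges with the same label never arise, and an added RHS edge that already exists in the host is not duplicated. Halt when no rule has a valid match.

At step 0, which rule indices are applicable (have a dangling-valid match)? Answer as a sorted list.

R0: 8 valid matches — {0↦3, 1↦0, 2↦1, 3↦4}, {0↦3, 1↦0, 2↦1, 3↦6}, {0↦3, 1↦0, 2↦4, 3↦6} (+5 more)
R1: no valid match — LHS pattern not found

Answer: [R0]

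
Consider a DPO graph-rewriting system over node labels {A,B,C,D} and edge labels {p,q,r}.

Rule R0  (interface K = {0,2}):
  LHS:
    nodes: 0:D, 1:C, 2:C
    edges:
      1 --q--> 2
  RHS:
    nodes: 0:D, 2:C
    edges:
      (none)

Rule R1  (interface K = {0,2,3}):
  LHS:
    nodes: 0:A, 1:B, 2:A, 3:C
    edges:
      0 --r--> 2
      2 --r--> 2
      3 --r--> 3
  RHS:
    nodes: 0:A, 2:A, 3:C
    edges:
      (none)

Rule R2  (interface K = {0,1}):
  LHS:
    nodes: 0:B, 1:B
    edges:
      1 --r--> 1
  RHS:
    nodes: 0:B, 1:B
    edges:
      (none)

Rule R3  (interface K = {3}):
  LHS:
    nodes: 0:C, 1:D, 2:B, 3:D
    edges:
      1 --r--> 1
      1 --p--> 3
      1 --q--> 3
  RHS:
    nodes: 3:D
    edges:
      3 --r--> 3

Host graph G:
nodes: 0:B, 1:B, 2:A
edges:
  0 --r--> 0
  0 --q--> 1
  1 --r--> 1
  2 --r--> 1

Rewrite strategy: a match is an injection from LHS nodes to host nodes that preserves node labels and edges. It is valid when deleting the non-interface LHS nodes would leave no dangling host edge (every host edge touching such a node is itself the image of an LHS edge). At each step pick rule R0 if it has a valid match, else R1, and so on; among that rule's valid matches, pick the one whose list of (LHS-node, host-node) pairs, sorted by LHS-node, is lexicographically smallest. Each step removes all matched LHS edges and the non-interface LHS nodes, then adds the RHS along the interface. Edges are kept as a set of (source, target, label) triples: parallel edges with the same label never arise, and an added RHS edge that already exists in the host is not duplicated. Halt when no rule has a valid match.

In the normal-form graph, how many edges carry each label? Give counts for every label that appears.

Answer: q:1 r:1

Derivation:
start.  V:3 E:4  edges: 0-r->0 0-q->1 1-r->1 2-r->1
1. fire R2 via {0↦0, 1↦1}  →  V:3 E:3  edges: 0-r->0 0-q->1 2-r->1
2. fire R2 via {0↦1, 1↦0}  →  V:3 E:2  edges: 0-q->1 2-r->1
halt: no rule applies after step 2
NF edges: [(0, 1, 'q'), (2, 1, 'r')]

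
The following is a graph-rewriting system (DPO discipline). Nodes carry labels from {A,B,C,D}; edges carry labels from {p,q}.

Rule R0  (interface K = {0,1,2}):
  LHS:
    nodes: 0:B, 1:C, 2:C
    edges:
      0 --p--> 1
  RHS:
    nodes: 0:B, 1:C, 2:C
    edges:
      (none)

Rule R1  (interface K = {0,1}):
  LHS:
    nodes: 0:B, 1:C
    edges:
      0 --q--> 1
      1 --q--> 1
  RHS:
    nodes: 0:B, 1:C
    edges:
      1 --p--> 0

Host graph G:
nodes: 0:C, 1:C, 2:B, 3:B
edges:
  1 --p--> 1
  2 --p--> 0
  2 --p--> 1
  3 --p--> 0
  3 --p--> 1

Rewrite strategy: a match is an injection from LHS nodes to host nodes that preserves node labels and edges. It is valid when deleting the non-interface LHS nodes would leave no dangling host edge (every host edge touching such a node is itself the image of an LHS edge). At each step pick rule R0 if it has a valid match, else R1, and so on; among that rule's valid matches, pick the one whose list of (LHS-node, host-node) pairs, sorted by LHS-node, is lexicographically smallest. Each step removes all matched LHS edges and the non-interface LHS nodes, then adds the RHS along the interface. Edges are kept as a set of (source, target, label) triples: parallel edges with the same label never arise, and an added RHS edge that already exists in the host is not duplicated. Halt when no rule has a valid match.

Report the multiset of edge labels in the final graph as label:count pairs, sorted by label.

[0] host  ⇒  4 nodes, 5 edges  {1-p->1 2-p->0 2-p->1 3-p->0 3-p->1}
[1] R0 @ {0↦2, 1↦0, 2↦1}  ⇒  4 nodes, 4 edges  {1-p->1 2-p->1 3-p->0 3-p->1}
[2] R0 @ {0↦2, 1↦1, 2↦0}  ⇒  4 nodes, 3 edges  {1-p->1 3-p->0 3-p->1}
[3] R0 @ {0↦3, 1↦0, 2↦1}  ⇒  4 nodes, 2 edges  {1-p->1 3-p->1}
[4] R0 @ {0↦3, 1↦1, 2↦0}  ⇒  4 nodes, 1 edges  {1-p->1}
halt: no rule applies after step 4
NF edges: [(1, 1, 'p')]

Answer: p:1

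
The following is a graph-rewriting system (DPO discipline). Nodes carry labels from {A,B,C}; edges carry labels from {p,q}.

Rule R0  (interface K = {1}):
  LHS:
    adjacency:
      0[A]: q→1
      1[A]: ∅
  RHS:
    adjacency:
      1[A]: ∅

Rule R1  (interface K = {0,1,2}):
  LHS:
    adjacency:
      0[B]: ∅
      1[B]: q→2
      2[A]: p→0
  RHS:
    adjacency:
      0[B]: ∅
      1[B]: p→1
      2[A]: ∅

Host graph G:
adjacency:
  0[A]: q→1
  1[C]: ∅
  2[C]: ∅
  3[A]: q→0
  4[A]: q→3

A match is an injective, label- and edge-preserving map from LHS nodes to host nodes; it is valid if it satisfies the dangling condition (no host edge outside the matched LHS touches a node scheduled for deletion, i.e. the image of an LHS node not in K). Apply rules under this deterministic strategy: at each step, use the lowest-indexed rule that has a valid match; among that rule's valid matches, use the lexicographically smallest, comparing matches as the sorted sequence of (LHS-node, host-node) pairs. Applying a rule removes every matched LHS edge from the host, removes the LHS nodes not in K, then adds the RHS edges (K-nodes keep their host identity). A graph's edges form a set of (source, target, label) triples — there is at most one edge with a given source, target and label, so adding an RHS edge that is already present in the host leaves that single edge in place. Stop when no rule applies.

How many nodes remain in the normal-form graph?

initial: |V|=5 |E|=3  E = 0-q->1 3-q->0 4-q->3
step 1: apply R0 at {0↦4, 1↦3}  → |V|=4 |E|=2  E = 0-q->1 3-q->0
step 2: apply R0 at {0↦3, 1↦0}  → |V|=3 |E|=1  E = 0-q->1
halt: no rule applies after step 2
NF nodes: {0:A, 1:C, 2:C}

Answer: 3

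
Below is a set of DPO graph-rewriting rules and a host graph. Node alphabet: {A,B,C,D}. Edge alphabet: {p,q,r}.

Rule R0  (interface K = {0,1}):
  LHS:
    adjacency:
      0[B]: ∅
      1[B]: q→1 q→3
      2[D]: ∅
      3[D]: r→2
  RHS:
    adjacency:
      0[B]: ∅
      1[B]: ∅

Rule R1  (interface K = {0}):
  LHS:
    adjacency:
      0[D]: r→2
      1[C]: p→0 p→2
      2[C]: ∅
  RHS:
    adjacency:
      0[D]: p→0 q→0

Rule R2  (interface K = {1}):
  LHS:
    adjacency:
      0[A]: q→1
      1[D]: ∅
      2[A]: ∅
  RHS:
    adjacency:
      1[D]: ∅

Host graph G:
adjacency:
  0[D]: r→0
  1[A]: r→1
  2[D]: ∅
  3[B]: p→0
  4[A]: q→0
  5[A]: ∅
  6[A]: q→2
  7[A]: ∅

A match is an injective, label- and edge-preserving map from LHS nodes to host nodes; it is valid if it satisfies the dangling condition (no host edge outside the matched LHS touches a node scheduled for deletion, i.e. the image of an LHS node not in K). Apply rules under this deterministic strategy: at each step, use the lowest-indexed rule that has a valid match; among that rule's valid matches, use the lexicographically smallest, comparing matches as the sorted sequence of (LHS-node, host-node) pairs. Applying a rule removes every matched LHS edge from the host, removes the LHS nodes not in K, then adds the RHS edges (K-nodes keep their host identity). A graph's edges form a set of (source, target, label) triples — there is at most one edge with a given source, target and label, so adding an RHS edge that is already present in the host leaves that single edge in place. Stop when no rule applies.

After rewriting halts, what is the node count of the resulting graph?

Answer: 4

Derivation:
initial: |V|=8 |E|=5  E = 0-r->0 1-r->1 3-p->0 4-q->0 6-q->2
step 1: apply R2 at {0↦4, 1↦0, 2↦5}  → |V|=6 |E|=4  E = 0-r->0 1-r->1 3-p->0 6-q->2
step 2: apply R2 at {0↦6, 1↦2, 2↦7}  → |V|=4 |E|=3  E = 0-r->0 1-r->1 3-p->0
halt: no rule applies after step 2
NF nodes: {0:D, 1:A, 2:D, 3:B}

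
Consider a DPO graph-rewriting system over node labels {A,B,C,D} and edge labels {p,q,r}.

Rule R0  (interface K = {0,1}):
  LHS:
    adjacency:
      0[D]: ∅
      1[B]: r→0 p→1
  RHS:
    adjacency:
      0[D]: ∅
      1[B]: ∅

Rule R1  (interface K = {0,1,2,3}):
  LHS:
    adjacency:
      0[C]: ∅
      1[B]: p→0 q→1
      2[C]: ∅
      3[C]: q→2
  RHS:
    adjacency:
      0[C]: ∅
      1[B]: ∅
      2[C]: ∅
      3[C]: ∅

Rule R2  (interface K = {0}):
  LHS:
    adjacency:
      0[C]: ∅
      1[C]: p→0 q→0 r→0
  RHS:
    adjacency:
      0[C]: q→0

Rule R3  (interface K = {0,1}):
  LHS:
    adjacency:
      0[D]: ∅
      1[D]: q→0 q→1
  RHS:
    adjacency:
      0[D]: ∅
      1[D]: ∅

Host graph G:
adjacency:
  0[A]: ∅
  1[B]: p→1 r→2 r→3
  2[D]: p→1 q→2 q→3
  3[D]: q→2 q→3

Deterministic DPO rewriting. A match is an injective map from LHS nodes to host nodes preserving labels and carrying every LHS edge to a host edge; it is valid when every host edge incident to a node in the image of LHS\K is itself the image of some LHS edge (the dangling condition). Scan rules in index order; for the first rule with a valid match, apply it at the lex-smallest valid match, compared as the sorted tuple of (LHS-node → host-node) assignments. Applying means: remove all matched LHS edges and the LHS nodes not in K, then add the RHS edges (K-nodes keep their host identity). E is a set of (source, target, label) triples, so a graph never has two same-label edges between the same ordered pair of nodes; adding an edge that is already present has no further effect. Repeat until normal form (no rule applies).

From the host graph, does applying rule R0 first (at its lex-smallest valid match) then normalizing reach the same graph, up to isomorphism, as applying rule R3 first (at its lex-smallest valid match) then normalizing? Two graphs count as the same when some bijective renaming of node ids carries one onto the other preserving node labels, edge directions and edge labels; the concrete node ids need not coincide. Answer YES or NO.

Answer: YES

Derivation:
branch R0-first: apply at {0↦2, 1↦1} → |E|=6, then 2 more step(s) → NF |V|=4 |E|=2 V={0:A, 1:B, 2:D, 3:D} E=1-r->3 2-p->1
branch R3-first: apply at {0↦2, 1↦3} → |E|=6, then 2 more step(s) → NF |V|=4 |E|=2 V={0:A, 1:B, 2:D, 3:D} E=1-r->3 2-p->1
graphs isomorphic (equal up to label-preserving node renaming)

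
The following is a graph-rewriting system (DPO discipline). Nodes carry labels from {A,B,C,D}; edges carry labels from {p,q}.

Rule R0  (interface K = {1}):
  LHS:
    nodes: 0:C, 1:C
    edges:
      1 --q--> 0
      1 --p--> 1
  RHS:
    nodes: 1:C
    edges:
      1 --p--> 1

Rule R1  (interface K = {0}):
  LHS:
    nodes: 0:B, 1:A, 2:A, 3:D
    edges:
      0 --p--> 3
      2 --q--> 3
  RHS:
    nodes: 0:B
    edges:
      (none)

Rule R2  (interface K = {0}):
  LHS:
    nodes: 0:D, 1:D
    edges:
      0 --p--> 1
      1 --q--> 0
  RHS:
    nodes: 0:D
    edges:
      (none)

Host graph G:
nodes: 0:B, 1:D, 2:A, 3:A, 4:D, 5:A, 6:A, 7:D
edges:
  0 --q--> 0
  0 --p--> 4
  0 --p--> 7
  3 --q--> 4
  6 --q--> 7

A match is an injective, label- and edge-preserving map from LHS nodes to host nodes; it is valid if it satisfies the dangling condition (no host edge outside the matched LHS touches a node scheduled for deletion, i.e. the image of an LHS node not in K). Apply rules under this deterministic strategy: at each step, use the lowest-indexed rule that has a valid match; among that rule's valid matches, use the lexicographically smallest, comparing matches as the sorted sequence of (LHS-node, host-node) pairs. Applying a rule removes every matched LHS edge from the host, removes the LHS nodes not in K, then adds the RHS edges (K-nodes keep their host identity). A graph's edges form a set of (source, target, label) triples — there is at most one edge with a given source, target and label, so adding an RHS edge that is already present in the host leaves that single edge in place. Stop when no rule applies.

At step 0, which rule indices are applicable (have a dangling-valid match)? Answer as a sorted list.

R0: no valid match — LHS pattern not found
R1: 4 valid matches — {0↦0, 1↦2, 2↦3, 3↦4}, {0↦0, 1↦2, 2↦6, 3↦7}, {0↦0, 1↦5, 2↦3, 3↦4} (+1 more)
R2: no valid match — LHS pattern not found

Answer: [R1]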